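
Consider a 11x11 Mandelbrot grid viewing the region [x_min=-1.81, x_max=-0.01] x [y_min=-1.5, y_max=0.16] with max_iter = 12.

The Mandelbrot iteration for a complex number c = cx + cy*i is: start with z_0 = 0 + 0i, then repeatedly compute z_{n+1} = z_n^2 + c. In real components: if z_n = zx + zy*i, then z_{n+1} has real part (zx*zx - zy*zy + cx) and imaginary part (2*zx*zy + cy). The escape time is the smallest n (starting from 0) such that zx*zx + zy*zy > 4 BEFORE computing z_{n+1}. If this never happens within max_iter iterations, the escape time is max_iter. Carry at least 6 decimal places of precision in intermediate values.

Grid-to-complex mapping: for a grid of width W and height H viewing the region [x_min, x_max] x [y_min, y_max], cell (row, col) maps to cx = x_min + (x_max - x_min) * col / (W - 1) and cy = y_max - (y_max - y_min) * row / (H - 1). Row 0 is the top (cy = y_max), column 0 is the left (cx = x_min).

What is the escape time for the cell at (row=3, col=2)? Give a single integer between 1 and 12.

z_0 = 0 + 0i, c = -1.4500 + -0.3380i
Iter 1: z = -1.4500 + -0.3380i, |z|^2 = 2.2167
Iter 2: z = 0.5383 + 0.6422i, |z|^2 = 0.7021
Iter 3: z = -1.5727 + 0.3533i, |z|^2 = 2.5982
Iter 4: z = 0.8985 + -1.4494i, |z|^2 = 2.9081
Iter 5: z = -2.7433 + -2.9427i, |z|^2 = 16.1852
Escaped at iteration 5

Answer: 5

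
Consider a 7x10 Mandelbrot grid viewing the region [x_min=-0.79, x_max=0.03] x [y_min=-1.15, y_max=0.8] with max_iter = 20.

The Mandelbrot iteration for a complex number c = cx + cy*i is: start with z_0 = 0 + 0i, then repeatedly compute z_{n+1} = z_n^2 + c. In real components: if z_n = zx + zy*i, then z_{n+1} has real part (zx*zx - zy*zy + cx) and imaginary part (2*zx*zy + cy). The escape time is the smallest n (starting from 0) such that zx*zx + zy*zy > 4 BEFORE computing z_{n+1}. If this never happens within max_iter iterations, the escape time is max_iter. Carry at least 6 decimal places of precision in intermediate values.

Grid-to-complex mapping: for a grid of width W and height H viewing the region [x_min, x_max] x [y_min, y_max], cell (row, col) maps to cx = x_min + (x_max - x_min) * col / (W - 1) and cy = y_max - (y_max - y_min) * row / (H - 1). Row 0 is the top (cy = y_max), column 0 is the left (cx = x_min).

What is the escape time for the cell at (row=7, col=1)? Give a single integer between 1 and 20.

Answer: 5

Derivation:
z_0 = 0 + 0i, c = -0.6533 + -0.7167i
Iter 1: z = -0.6533 + -0.7167i, |z|^2 = 0.9405
Iter 2: z = -0.7401 + 0.2198i, |z|^2 = 0.5961
Iter 3: z = -0.1539 + -1.0420i, |z|^2 = 1.1094
Iter 4: z = -1.7154 + -0.3960i, |z|^2 = 3.0993
Iter 5: z = 2.1324 + 0.6418i, |z|^2 = 4.9590
Escaped at iteration 5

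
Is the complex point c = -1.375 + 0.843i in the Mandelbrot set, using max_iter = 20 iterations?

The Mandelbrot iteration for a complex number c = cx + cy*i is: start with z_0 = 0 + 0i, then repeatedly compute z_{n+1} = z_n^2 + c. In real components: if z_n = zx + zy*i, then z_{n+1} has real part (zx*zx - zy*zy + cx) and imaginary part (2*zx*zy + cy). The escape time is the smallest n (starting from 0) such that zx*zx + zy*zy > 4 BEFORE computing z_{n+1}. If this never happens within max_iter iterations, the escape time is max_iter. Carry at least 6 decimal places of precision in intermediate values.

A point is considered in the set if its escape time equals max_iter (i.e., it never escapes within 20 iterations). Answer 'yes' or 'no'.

z_0 = 0 + 0i, c = -1.3750 + 0.8430i
Iter 1: z = -1.3750 + 0.8430i, |z|^2 = 2.6013
Iter 2: z = -0.1950 + -1.4752i, |z|^2 = 2.2144
Iter 3: z = -3.5133 + 1.4184i, |z|^2 = 14.3554
Escaped at iteration 3

Answer: no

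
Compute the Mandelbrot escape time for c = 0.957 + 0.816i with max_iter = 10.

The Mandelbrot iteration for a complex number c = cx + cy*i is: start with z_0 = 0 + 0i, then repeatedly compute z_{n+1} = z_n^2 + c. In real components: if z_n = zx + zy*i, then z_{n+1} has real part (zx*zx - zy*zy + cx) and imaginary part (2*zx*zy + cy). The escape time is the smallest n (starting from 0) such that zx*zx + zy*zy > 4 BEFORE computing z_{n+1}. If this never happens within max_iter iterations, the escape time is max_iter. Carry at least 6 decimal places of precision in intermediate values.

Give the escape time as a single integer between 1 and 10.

Answer: 2

Derivation:
z_0 = 0 + 0i, c = 0.9570 + 0.8160i
Iter 1: z = 0.9570 + 0.8160i, |z|^2 = 1.5817
Iter 2: z = 1.2070 + 2.3778i, |z|^2 = 7.1109
Escaped at iteration 2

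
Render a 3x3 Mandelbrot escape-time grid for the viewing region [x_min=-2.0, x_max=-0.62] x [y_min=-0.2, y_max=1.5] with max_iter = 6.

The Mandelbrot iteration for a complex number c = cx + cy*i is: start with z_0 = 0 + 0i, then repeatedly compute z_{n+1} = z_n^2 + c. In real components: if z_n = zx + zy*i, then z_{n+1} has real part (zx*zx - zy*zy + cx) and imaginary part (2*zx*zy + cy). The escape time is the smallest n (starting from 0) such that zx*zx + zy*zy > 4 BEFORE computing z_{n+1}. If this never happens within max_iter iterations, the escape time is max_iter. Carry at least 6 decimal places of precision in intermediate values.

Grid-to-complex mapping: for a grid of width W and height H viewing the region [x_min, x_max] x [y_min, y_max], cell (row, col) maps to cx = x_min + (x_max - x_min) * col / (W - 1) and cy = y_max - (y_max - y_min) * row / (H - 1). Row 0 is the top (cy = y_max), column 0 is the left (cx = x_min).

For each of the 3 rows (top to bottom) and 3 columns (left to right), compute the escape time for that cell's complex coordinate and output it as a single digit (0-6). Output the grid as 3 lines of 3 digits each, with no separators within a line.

(row=0, col=0): c = -2.0000 + 1.5000i → escape time 1
(row=0, col=1): c = -1.3100 + 1.5000i → escape time 2
(row=0, col=2): c = -0.6200 + 1.5000i → escape time 2
(row=1, col=0): c = -2.0000 + 0.6500i → escape time 1
(row=1, col=1): c = -1.3100 + 0.6500i → escape time 3
(row=1, col=2): c = -0.6200 + 0.6500i → escape time 6
(row=2, col=0): c = -2.0000 + -0.2000i → escape time 1
(row=2, col=1): c = -1.3100 + -0.2000i → escape time 6
(row=2, col=2): c = -0.6200 + -0.2000i → escape time 6

Answer: 122
136
166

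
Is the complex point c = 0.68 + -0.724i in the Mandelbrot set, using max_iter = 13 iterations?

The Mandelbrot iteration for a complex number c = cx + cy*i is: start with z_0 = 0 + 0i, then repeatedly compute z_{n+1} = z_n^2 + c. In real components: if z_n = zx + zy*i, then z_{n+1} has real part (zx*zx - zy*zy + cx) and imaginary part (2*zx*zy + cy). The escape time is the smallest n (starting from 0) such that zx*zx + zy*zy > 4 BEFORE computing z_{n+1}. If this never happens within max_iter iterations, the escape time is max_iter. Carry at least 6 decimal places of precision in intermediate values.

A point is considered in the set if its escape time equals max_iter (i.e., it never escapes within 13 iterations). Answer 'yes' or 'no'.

Answer: no

Derivation:
z_0 = 0 + 0i, c = 0.6800 + -0.7240i
Iter 1: z = 0.6800 + -0.7240i, |z|^2 = 0.9866
Iter 2: z = 0.6182 + -1.7086i, |z|^2 = 3.3017
Iter 3: z = -1.8572 + -2.8366i, |z|^2 = 11.4959
Escaped at iteration 3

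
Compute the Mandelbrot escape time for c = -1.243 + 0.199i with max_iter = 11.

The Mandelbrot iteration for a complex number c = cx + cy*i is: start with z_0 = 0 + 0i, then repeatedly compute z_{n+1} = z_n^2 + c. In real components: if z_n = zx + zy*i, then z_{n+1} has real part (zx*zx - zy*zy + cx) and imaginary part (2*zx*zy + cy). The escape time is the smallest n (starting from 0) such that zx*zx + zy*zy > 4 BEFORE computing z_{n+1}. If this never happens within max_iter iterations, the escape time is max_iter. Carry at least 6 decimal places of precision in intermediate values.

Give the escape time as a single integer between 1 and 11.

Answer: 11

Derivation:
z_0 = 0 + 0i, c = -1.2430 + 0.1990i
Iter 1: z = -1.2430 + 0.1990i, |z|^2 = 1.5847
Iter 2: z = 0.2624 + -0.2957i, |z|^2 = 0.1563
Iter 3: z = -1.2616 + 0.0438i, |z|^2 = 1.5935
Iter 4: z = 0.3466 + 0.0885i, |z|^2 = 0.1280
Iter 5: z = -1.1307 + 0.2604i, |z|^2 = 1.3462
Iter 6: z = -0.0324 + -0.3898i, |z|^2 = 0.1530
Iter 7: z = -1.3939 + 0.2242i, |z|^2 = 1.9933
Iter 8: z = 0.6497 + -0.4261i, |z|^2 = 0.6037
Iter 9: z = -1.0025 + -0.3547i, |z|^2 = 1.1307
Iter 10: z = -0.3639 + 0.9101i, |z|^2 = 0.9607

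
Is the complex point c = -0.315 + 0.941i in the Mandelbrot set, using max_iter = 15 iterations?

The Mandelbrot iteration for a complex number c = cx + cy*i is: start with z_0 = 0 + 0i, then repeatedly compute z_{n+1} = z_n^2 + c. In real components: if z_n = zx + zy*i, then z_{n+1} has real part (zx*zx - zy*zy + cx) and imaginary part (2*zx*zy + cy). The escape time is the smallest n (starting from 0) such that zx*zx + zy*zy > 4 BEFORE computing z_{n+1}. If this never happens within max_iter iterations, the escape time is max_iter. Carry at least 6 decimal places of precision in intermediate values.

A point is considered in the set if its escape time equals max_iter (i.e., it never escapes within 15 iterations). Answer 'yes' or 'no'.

Answer: no

Derivation:
z_0 = 0 + 0i, c = -0.3150 + 0.9410i
Iter 1: z = -0.3150 + 0.9410i, |z|^2 = 0.9847
Iter 2: z = -1.1013 + 0.3482i, |z|^2 = 1.3340
Iter 3: z = 0.7765 + 0.1742i, |z|^2 = 0.6333
Iter 4: z = 0.2577 + 1.2115i, |z|^2 = 1.5341
Iter 5: z = -1.7163 + 1.5654i, |z|^2 = 5.3959
Escaped at iteration 5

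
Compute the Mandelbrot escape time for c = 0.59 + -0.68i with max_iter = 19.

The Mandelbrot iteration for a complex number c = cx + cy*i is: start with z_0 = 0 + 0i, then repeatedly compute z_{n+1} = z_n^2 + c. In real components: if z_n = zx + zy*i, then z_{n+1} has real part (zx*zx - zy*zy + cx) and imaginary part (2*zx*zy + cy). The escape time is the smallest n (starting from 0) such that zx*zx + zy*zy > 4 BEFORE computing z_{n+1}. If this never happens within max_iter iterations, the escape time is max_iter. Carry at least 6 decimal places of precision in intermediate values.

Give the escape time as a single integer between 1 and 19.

z_0 = 0 + 0i, c = 0.5900 + -0.6800i
Iter 1: z = 0.5900 + -0.6800i, |z|^2 = 0.8105
Iter 2: z = 0.4757 + -1.4824i, |z|^2 = 2.4238
Iter 3: z = -1.3812 + -2.0904i, |z|^2 = 6.2774
Escaped at iteration 3

Answer: 3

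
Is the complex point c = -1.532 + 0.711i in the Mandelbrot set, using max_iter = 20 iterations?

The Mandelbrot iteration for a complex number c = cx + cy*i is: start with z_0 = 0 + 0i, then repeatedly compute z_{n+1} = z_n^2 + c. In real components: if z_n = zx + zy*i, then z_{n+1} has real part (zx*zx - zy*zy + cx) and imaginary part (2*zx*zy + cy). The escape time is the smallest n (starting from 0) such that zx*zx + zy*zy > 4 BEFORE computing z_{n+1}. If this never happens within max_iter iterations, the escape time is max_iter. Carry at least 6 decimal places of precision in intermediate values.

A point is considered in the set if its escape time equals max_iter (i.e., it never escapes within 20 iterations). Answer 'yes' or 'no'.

z_0 = 0 + 0i, c = -1.5320 + 0.7110i
Iter 1: z = -1.5320 + 0.7110i, |z|^2 = 2.8525
Iter 2: z = 0.3095 + -1.4675i, |z|^2 = 2.2494
Iter 3: z = -3.5898 + -0.1974i, |z|^2 = 12.9255
Escaped at iteration 3

Answer: no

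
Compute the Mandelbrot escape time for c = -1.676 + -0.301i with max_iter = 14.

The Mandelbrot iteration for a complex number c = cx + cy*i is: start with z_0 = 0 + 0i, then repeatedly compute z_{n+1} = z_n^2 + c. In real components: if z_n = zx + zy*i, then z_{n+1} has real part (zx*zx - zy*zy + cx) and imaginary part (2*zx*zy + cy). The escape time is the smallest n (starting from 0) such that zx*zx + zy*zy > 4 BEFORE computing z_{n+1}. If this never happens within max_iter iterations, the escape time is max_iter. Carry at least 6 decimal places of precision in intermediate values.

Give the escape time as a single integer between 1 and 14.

Answer: 4

Derivation:
z_0 = 0 + 0i, c = -1.6760 + -0.3010i
Iter 1: z = -1.6760 + -0.3010i, |z|^2 = 2.8996
Iter 2: z = 1.0424 + 0.7080i, |z|^2 = 1.5877
Iter 3: z = -1.0907 + 1.1749i, |z|^2 = 2.5699
Iter 4: z = -1.8669 + -2.8638i, |z|^2 = 11.6867
Escaped at iteration 4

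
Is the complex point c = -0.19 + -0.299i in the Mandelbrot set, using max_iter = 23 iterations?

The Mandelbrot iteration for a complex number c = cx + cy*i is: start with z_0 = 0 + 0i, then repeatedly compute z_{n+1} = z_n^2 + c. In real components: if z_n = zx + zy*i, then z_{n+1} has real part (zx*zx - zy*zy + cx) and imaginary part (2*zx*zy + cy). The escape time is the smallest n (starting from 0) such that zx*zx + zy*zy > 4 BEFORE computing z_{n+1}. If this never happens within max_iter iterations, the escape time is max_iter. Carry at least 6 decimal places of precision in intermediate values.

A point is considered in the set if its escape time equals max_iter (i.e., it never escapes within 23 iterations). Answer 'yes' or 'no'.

Answer: yes

Derivation:
z_0 = 0 + 0i, c = -0.1900 + -0.2990i
Iter 1: z = -0.1900 + -0.2990i, |z|^2 = 0.1255
Iter 2: z = -0.2433 + -0.1854i, |z|^2 = 0.0936
Iter 3: z = -0.1652 + -0.2088i, |z|^2 = 0.0709
Iter 4: z = -0.2063 + -0.2300i, |z|^2 = 0.0955
Iter 5: z = -0.2003 + -0.2041i, |z|^2 = 0.0818
Iter 6: z = -0.1915 + -0.2172i, |z|^2 = 0.0839
Iter 7: z = -0.2005 + -0.2158i, |z|^2 = 0.0868
Iter 8: z = -0.1964 + -0.2125i, |z|^2 = 0.0837
Iter 9: z = -0.1966 + -0.2156i, |z|^2 = 0.0851
Iter 10: z = -0.1978 + -0.2143i, |z|^2 = 0.0850
Iter 11: z = -0.1968 + -0.2142i, |z|^2 = 0.0846
Iter 12: z = -0.1972 + -0.2147i, |z|^2 = 0.0850
Iter 13: z = -0.1972 + -0.2143i, |z|^2 = 0.0848
Iter 14: z = -0.1970 + -0.2145i, |z|^2 = 0.0848
Iter 15: z = -0.1972 + -0.2145i, |z|^2 = 0.0849
Iter 16: z = -0.1971 + -0.2144i, |z|^2 = 0.0848
Iter 17: z = -0.1971 + -0.2145i, |z|^2 = 0.0848
Iter 18: z = -0.1971 + -0.2145i, |z|^2 = 0.0849
Iter 19: z = -0.1971 + -0.2144i, |z|^2 = 0.0848
Iter 20: z = -0.1971 + -0.2145i, |z|^2 = 0.0849
Iter 21: z = -0.1971 + -0.2144i, |z|^2 = 0.0848
Iter 22: z = -0.1971 + -0.2145i, |z|^2 = 0.0848
Did not escape in 23 iterations → in set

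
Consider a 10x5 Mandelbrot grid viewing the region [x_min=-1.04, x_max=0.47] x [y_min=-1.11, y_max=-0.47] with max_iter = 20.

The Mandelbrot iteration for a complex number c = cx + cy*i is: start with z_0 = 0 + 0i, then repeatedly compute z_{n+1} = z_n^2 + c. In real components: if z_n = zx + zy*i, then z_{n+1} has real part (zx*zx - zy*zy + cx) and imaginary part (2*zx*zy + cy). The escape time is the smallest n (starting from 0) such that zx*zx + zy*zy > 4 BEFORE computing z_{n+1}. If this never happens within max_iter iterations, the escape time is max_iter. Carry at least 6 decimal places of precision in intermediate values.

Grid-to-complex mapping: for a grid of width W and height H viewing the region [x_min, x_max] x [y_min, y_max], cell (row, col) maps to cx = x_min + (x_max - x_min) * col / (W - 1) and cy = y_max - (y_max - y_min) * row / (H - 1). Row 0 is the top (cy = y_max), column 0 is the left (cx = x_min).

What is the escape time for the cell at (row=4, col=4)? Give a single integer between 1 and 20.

Answer: 4

Derivation:
z_0 = 0 + 0i, c = -0.3689 + -1.1100i
Iter 1: z = -0.3689 + -1.1100i, |z|^2 = 1.3682
Iter 2: z = -1.4649 + -0.2911i, |z|^2 = 2.2307
Iter 3: z = 1.6924 + -0.2572i, |z|^2 = 2.9302
Iter 4: z = 2.4290 + -1.9806i, |z|^2 = 9.8230
Escaped at iteration 4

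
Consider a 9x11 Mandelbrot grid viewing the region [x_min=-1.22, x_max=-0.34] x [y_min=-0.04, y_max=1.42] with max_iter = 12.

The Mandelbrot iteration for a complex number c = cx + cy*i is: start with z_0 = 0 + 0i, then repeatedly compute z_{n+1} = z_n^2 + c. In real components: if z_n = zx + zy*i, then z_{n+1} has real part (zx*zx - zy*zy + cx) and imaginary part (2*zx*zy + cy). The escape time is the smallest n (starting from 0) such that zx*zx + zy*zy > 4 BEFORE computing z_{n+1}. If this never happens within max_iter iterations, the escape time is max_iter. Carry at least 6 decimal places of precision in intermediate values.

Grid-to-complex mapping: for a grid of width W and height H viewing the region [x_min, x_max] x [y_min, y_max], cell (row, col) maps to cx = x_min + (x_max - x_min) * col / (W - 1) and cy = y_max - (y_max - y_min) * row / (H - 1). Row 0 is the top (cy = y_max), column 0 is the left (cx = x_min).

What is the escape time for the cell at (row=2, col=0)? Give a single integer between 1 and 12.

Answer: 3

Derivation:
z_0 = 0 + 0i, c = -1.2200 + 1.1280i
Iter 1: z = -1.2200 + 1.1280i, |z|^2 = 2.7608
Iter 2: z = -1.0040 + -1.6243i, |z|^2 = 3.6464
Iter 3: z = -2.8504 + 4.3896i, |z|^2 = 27.3934
Escaped at iteration 3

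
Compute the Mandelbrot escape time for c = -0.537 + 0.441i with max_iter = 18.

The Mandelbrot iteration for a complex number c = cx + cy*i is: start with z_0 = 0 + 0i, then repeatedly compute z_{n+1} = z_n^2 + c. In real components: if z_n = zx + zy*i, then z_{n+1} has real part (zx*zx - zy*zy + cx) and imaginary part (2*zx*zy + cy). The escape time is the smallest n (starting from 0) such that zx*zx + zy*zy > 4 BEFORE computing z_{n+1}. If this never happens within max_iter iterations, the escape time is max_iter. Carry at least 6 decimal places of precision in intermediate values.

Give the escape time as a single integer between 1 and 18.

z_0 = 0 + 0i, c = -0.5370 + 0.4410i
Iter 1: z = -0.5370 + 0.4410i, |z|^2 = 0.4829
Iter 2: z = -0.4431 + -0.0326i, |z|^2 = 0.1974
Iter 3: z = -0.3417 + 0.4699i, |z|^2 = 0.3376
Iter 4: z = -0.6411 + 0.1198i, |z|^2 = 0.4253
Iter 5: z = -0.1404 + 0.2874i, |z|^2 = 0.1023
Iter 6: z = -0.5999 + 0.3603i, |z|^2 = 0.4896
Iter 7: z = -0.3070 + 0.0087i, |z|^2 = 0.0943
Iter 8: z = -0.4428 + 0.4356i, |z|^2 = 0.3859
Iter 9: z = -0.5307 + 0.0552i, |z|^2 = 0.2847
Iter 10: z = -0.2584 + 0.3824i, |z|^2 = 0.2130
Iter 11: z = -0.6165 + 0.2433i, |z|^2 = 0.4393
Iter 12: z = -0.2162 + 0.1410i, |z|^2 = 0.0666
Iter 13: z = -0.5101 + 0.3801i, |z|^2 = 0.4047
Iter 14: z = -0.4212 + 0.0532i, |z|^2 = 0.1802
Iter 15: z = -0.3624 + 0.3962i, |z|^2 = 0.2883
Iter 16: z = -0.5626 + 0.1538i, |z|^2 = 0.3402
Iter 17: z = -0.2442 + 0.2679i, |z|^2 = 0.1314

Answer: 18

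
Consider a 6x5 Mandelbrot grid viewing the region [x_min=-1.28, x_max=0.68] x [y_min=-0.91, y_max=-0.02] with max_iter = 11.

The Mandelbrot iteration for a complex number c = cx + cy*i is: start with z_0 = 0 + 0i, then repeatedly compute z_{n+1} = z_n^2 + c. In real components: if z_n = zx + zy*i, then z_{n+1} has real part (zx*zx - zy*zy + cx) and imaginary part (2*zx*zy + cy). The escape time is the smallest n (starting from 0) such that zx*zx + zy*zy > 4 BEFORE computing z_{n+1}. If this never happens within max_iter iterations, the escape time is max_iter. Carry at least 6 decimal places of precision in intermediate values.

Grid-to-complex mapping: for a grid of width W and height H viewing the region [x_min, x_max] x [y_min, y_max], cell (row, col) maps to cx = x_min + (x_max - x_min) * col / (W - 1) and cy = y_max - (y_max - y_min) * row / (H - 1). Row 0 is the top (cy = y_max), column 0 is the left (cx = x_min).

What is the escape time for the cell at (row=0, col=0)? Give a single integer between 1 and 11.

z_0 = 0 + 0i, c = -1.2800 + -0.0200i
Iter 1: z = -1.2800 + -0.0200i, |z|^2 = 1.6388
Iter 2: z = 0.3580 + 0.0312i, |z|^2 = 0.1291
Iter 3: z = -1.1528 + 0.0023i, |z|^2 = 1.3290
Iter 4: z = 0.0490 + -0.0254i, |z|^2 = 0.0030
Iter 5: z = -1.2782 + -0.0225i, |z|^2 = 1.6344
Iter 6: z = 0.3534 + 0.0375i, |z|^2 = 0.1263
Iter 7: z = -1.1565 + 0.0065i, |z|^2 = 1.3375
Iter 8: z = 0.0575 + -0.0350i, |z|^2 = 0.0045
Iter 9: z = -1.2779 + -0.0240i, |z|^2 = 1.6337
Iter 10: z = 0.3525 + 0.0414i, |z|^2 = 0.1260

Answer: 11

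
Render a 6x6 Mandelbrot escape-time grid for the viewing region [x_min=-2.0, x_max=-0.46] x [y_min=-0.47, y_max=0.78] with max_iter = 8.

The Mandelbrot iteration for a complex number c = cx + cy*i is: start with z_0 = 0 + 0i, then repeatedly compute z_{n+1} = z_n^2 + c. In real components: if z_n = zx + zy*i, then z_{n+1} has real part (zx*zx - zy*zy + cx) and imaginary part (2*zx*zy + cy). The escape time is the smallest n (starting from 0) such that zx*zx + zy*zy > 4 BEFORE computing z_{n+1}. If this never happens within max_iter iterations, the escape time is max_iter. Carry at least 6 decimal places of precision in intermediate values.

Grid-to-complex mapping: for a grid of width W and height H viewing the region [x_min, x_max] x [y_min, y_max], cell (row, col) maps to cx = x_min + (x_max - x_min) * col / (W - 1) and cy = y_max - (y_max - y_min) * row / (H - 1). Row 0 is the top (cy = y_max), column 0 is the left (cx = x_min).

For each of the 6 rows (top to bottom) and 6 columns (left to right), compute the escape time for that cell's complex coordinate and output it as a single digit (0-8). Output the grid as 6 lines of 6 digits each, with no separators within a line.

Answer: 133346
133568
146888
188888
146888
134578

Derivation:
(row=0, col=0): c = -2.0000 + 0.7800i → escape time 1
(row=0, col=1): c = -1.6920 + 0.7800i → escape time 3
(row=0, col=2): c = -1.3840 + 0.7800i → escape time 3
(row=0, col=3): c = -1.0760 + 0.7800i → escape time 3
(row=0, col=4): c = -0.7680 + 0.7800i → escape time 4
(row=0, col=5): c = -0.4600 + 0.7800i → escape time 6
(row=1, col=0): c = -2.0000 + 0.5300i → escape time 1
(row=1, col=1): c = -1.6920 + 0.5300i → escape time 3
(row=1, col=2): c = -1.3840 + 0.5300i → escape time 3
(row=1, col=3): c = -1.0760 + 0.5300i → escape time 5
(row=1, col=4): c = -0.7680 + 0.5300i → escape time 6
(row=1, col=5): c = -0.4600 + 0.5300i → escape time 8
(row=2, col=0): c = -2.0000 + 0.2800i → escape time 1
(row=2, col=1): c = -1.6920 + 0.2800i → escape time 4
(row=2, col=2): c = -1.3840 + 0.2800i → escape time 6
(row=2, col=3): c = -1.0760 + 0.2800i → escape time 8
(row=2, col=4): c = -0.7680 + 0.2800i → escape time 8
(row=2, col=5): c = -0.4600 + 0.2800i → escape time 8
(row=3, col=0): c = -2.0000 + 0.0300i → escape time 1
(row=3, col=1): c = -1.6920 + 0.0300i → escape time 8
(row=3, col=2): c = -1.3840 + 0.0300i → escape time 8
(row=3, col=3): c = -1.0760 + 0.0300i → escape time 8
(row=3, col=4): c = -0.7680 + 0.0300i → escape time 8
(row=3, col=5): c = -0.4600 + 0.0300i → escape time 8
(row=4, col=0): c = -2.0000 + -0.2200i → escape time 1
(row=4, col=1): c = -1.6920 + -0.2200i → escape time 4
(row=4, col=2): c = -1.3840 + -0.2200i → escape time 6
(row=4, col=3): c = -1.0760 + -0.2200i → escape time 8
(row=4, col=4): c = -0.7680 + -0.2200i → escape time 8
(row=4, col=5): c = -0.4600 + -0.2200i → escape time 8
(row=5, col=0): c = -2.0000 + -0.4700i → escape time 1
(row=5, col=1): c = -1.6920 + -0.4700i → escape time 3
(row=5, col=2): c = -1.3840 + -0.4700i → escape time 4
(row=5, col=3): c = -1.0760 + -0.4700i → escape time 5
(row=5, col=4): c = -0.7680 + -0.4700i → escape time 7
(row=5, col=5): c = -0.4600 + -0.4700i → escape time 8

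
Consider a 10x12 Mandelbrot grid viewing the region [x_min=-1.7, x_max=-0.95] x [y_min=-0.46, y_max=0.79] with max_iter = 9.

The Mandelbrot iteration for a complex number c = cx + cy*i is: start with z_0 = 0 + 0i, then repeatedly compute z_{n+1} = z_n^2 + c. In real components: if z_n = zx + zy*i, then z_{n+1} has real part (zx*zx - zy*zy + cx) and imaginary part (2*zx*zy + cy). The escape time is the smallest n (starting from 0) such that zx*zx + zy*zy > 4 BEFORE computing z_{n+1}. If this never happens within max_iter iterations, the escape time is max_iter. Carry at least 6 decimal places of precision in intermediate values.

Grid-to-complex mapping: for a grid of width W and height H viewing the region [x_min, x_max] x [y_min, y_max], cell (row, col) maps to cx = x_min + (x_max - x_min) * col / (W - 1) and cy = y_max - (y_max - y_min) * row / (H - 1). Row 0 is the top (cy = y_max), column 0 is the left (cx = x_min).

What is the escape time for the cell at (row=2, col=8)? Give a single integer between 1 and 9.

z_0 = 0 + 0i, c = -1.0333 + 0.5627i
Iter 1: z = -1.0333 + 0.5627i, |z|^2 = 1.3844
Iter 2: z = -0.2822 + -0.6002i, |z|^2 = 0.4399
Iter 3: z = -1.3140 + 0.9015i, |z|^2 = 2.5393
Iter 4: z = -0.1195 + -1.8064i, |z|^2 = 3.2775
Iter 5: z = -4.2823 + 0.9946i, |z|^2 = 19.3271
Escaped at iteration 5

Answer: 5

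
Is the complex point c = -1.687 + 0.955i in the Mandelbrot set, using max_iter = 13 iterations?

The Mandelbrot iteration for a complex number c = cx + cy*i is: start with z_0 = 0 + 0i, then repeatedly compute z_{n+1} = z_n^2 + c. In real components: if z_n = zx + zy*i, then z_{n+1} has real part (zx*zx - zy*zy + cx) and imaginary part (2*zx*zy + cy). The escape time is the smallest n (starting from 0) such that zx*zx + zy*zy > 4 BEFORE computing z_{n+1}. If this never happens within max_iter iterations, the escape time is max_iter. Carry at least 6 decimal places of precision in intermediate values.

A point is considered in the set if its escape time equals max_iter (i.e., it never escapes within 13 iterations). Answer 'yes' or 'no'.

z_0 = 0 + 0i, c = -1.6870 + 0.9550i
Iter 1: z = -1.6870 + 0.9550i, |z|^2 = 3.7580
Iter 2: z = 0.2469 + -2.2672i, |z|^2 = 5.2010
Escaped at iteration 2

Answer: no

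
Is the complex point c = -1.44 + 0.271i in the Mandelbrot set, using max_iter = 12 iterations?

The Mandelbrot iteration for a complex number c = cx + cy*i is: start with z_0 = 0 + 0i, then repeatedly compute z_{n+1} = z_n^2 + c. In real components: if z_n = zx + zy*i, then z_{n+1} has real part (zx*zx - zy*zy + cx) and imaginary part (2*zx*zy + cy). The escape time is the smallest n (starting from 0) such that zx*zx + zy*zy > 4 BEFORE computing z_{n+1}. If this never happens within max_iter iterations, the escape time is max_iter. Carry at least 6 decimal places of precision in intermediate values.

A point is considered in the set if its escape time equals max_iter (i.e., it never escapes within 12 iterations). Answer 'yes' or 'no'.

Answer: no

Derivation:
z_0 = 0 + 0i, c = -1.4400 + 0.2710i
Iter 1: z = -1.4400 + 0.2710i, |z|^2 = 2.1470
Iter 2: z = 0.5602 + -0.5095i, |z|^2 = 0.5733
Iter 3: z = -1.3858 + -0.2998i, |z|^2 = 2.0103
Iter 4: z = 0.3906 + 1.1019i, |z|^2 = 1.3666
Iter 5: z = -2.5016 + 1.1317i, |z|^2 = 7.5385
Escaped at iteration 5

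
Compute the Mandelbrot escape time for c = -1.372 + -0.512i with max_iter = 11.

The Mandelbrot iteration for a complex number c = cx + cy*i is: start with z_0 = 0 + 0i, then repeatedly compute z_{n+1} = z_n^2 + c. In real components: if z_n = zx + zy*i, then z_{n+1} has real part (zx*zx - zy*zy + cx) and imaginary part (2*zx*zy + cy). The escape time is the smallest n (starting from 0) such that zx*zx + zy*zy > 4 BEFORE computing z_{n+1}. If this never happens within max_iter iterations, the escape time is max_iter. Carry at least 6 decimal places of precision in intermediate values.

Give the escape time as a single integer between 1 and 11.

Answer: 3

Derivation:
z_0 = 0 + 0i, c = -1.3720 + -0.5120i
Iter 1: z = -1.3720 + -0.5120i, |z|^2 = 2.1445
Iter 2: z = 0.2482 + 0.8929i, |z|^2 = 0.8589
Iter 3: z = -2.1077 + -0.0687i, |z|^2 = 4.4471
Escaped at iteration 3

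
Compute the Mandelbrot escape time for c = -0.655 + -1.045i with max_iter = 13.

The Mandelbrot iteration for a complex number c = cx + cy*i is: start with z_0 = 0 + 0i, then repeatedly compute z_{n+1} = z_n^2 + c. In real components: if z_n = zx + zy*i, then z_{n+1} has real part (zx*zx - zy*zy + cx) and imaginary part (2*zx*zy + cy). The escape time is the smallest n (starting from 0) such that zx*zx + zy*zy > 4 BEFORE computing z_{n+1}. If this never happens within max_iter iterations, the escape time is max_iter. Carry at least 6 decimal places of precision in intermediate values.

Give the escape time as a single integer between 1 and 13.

z_0 = 0 + 0i, c = -0.6550 + -1.0450i
Iter 1: z = -0.6550 + -1.0450i, |z|^2 = 1.5210
Iter 2: z = -1.3180 + 0.3239i, |z|^2 = 1.8421
Iter 3: z = 0.9772 + -1.8989i, |z|^2 = 4.5608
Escaped at iteration 3

Answer: 3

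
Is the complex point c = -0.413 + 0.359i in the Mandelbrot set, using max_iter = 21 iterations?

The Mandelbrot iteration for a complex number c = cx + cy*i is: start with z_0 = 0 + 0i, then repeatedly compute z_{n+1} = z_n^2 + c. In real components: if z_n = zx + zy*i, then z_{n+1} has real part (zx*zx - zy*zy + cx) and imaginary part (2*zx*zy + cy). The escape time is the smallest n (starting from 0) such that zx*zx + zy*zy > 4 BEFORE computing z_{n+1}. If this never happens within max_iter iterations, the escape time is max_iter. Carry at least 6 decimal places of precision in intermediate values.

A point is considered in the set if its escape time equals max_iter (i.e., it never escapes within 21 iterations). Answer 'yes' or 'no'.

Answer: yes

Derivation:
z_0 = 0 + 0i, c = -0.4130 + 0.3590i
Iter 1: z = -0.4130 + 0.3590i, |z|^2 = 0.2994
Iter 2: z = -0.3713 + 0.0625i, |z|^2 = 0.1418
Iter 3: z = -0.2790 + 0.3126i, |z|^2 = 0.1756
Iter 4: z = -0.4329 + 0.1845i, |z|^2 = 0.2214
Iter 5: z = -0.2597 + 0.1992i, |z|^2 = 0.1071
Iter 6: z = -0.3853 + 0.2555i, |z|^2 = 0.2137
Iter 7: z = -0.3299 + 0.1621i, |z|^2 = 0.1351
Iter 8: z = -0.3305 + 0.2520i, |z|^2 = 0.1727
Iter 9: z = -0.3673 + 0.1924i, |z|^2 = 0.1719
Iter 10: z = -0.3151 + 0.2176i, |z|^2 = 0.1467
Iter 11: z = -0.3611 + 0.2218i, |z|^2 = 0.1796
Iter 12: z = -0.3318 + 0.1988i, |z|^2 = 0.1496
Iter 13: z = -0.3424 + 0.2271i, |z|^2 = 0.1688
Iter 14: z = -0.3473 + 0.2035i, |z|^2 = 0.1620
Iter 15: z = -0.3338 + 0.2176i, |z|^2 = 0.1588
Iter 16: z = -0.3490 + 0.2137i, |z|^2 = 0.1674
Iter 17: z = -0.3369 + 0.2098i, |z|^2 = 0.1575
Iter 18: z = -0.3435 + 0.2176i, |z|^2 = 0.1654
Iter 19: z = -0.3423 + 0.2095i, |z|^2 = 0.1611
Iter 20: z = -0.3397 + 0.2156i, |z|^2 = 0.1619
Did not escape in 21 iterations → in set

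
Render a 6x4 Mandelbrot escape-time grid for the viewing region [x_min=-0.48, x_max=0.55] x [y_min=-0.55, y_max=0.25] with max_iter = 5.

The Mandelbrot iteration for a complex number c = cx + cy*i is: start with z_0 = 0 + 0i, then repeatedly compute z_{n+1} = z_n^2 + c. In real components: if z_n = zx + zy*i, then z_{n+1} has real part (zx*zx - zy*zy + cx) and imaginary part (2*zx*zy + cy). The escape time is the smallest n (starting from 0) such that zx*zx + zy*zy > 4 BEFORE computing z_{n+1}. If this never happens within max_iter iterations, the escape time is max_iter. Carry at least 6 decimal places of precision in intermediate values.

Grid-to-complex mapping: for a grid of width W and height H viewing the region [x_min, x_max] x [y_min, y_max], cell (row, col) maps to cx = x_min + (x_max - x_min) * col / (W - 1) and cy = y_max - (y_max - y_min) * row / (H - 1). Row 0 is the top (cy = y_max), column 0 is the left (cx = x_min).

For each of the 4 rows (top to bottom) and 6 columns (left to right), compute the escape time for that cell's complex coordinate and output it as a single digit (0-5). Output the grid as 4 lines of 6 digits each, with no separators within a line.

(row=0, col=0): c = -0.4800 + 0.2500i → escape time 5
(row=0, col=1): c = -0.2740 + 0.2500i → escape time 5
(row=0, col=2): c = -0.0680 + 0.2500i → escape time 5
(row=0, col=3): c = 0.1380 + 0.2500i → escape time 5
(row=0, col=4): c = 0.3440 + 0.2500i → escape time 5
(row=0, col=5): c = 0.5500 + 0.2500i → escape time 4
(row=1, col=0): c = -0.4800 + -0.0167i → escape time 5
(row=1, col=1): c = -0.2740 + -0.0167i → escape time 5
(row=1, col=2): c = -0.0680 + -0.0167i → escape time 5
(row=1, col=3): c = 0.1380 + -0.0167i → escape time 5
(row=1, col=4): c = 0.3440 + -0.0167i → escape time 5
(row=1, col=5): c = 0.5500 + -0.0167i → escape time 4
(row=2, col=0): c = -0.4800 + -0.2833i → escape time 5
(row=2, col=1): c = -0.2740 + -0.2833i → escape time 5
(row=2, col=2): c = -0.0680 + -0.2833i → escape time 5
(row=2, col=3): c = 0.1380 + -0.2833i → escape time 5
(row=2, col=4): c = 0.3440 + -0.2833i → escape time 5
(row=2, col=5): c = 0.5500 + -0.2833i → escape time 4
(row=3, col=0): c = -0.4800 + -0.5500i → escape time 5
(row=3, col=1): c = -0.2740 + -0.5500i → escape time 5
(row=3, col=2): c = -0.0680 + -0.5500i → escape time 5
(row=3, col=3): c = 0.1380 + -0.5500i → escape time 5
(row=3, col=4): c = 0.3440 + -0.5500i → escape time 5
(row=3, col=5): c = 0.5500 + -0.5500i → escape time 4

Answer: 555554
555554
555554
555554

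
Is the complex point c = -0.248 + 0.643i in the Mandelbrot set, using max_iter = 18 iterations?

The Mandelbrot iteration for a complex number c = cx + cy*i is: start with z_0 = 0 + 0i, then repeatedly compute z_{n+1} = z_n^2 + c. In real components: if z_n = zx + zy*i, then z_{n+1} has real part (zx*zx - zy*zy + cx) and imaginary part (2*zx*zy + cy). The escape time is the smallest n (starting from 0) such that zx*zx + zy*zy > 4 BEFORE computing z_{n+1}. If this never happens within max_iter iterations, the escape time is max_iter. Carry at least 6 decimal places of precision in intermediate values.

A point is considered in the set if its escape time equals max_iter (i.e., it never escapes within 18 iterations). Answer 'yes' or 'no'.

z_0 = 0 + 0i, c = -0.2480 + 0.6430i
Iter 1: z = -0.2480 + 0.6430i, |z|^2 = 0.4750
Iter 2: z = -0.5999 + 0.3241i, |z|^2 = 0.4650
Iter 3: z = 0.0069 + 0.2541i, |z|^2 = 0.0646
Iter 4: z = -0.3125 + 0.6465i, |z|^2 = 0.5157
Iter 5: z = -0.5683 + 0.2389i, |z|^2 = 0.3800
Iter 6: z = 0.0179 + 0.3715i, |z|^2 = 0.1383
Iter 7: z = -0.3857 + 0.6563i, |z|^2 = 0.5795
Iter 8: z = -0.5300 + 0.1367i, |z|^2 = 0.2996
Iter 9: z = 0.0142 + 0.4981i, |z|^2 = 0.2483
Iter 10: z = -0.4959 + 0.6571i, |z|^2 = 0.6777
Iter 11: z = -0.4339 + -0.0087i, |z|^2 = 0.1884
Iter 12: z = -0.0598 + 0.6505i, |z|^2 = 0.4268
Iter 13: z = -0.6676 + 0.5652i, |z|^2 = 0.7652
Iter 14: z = -0.1217 + -0.1117i, |z|^2 = 0.0273
Iter 15: z = -0.2457 + 0.6702i, |z|^2 = 0.5095
Iter 16: z = -0.6368 + 0.3137i, |z|^2 = 0.5040
Iter 17: z = 0.0591 + 0.2434i, |z|^2 = 0.0627
Did not escape in 18 iterations → in set

Answer: yes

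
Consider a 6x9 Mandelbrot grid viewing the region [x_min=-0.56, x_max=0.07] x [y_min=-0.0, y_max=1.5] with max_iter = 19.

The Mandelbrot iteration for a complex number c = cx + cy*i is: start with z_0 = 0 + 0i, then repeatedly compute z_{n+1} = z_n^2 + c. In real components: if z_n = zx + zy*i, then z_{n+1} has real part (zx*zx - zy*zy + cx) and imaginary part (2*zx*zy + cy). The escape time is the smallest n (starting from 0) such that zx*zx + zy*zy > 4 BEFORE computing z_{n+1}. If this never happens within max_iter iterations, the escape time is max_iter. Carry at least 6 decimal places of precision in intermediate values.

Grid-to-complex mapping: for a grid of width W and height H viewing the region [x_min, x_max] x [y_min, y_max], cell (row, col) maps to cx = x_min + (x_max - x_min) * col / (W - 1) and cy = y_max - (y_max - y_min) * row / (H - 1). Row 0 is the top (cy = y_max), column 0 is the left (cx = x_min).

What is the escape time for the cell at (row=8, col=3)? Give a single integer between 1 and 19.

z_0 = 0 + 0i, c = -0.1820 + 0.0000i
Iter 1: z = -0.1820 + 0.0000i, |z|^2 = 0.0331
Iter 2: z = -0.1489 + 0.0000i, |z|^2 = 0.0222
Iter 3: z = -0.1598 + 0.0000i, |z|^2 = 0.0255
Iter 4: z = -0.1565 + 0.0000i, |z|^2 = 0.0245
Iter 5: z = -0.1575 + 0.0000i, |z|^2 = 0.0248
Iter 6: z = -0.1572 + 0.0000i, |z|^2 = 0.0247
Iter 7: z = -0.1573 + 0.0000i, |z|^2 = 0.0247
Iter 8: z = -0.1573 + 0.0000i, |z|^2 = 0.0247
Iter 9: z = -0.1573 + 0.0000i, |z|^2 = 0.0247
Iter 10: z = -0.1573 + 0.0000i, |z|^2 = 0.0247
Iter 11: z = -0.1573 + 0.0000i, |z|^2 = 0.0247
Iter 12: z = -0.1573 + 0.0000i, |z|^2 = 0.0247
Iter 13: z = -0.1573 + 0.0000i, |z|^2 = 0.0247
Iter 14: z = -0.1573 + 0.0000i, |z|^2 = 0.0247
Iter 15: z = -0.1573 + 0.0000i, |z|^2 = 0.0247
Iter 16: z = -0.1573 + 0.0000i, |z|^2 = 0.0247
Iter 17: z = -0.1573 + 0.0000i, |z|^2 = 0.0247
Iter 18: z = -0.1573 + 0.0000i, |z|^2 = 0.0247

Answer: 19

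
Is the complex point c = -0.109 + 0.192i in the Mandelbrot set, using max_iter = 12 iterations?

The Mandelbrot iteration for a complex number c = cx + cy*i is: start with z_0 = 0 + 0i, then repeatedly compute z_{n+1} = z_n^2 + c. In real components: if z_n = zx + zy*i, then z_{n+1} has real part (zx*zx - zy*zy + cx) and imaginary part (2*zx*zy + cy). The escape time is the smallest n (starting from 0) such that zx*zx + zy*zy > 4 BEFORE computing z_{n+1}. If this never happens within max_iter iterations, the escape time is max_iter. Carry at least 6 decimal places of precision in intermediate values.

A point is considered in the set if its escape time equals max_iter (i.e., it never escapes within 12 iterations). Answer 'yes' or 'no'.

Answer: yes

Derivation:
z_0 = 0 + 0i, c = -0.1090 + 0.1920i
Iter 1: z = -0.1090 + 0.1920i, |z|^2 = 0.0487
Iter 2: z = -0.1340 + 0.1501i, |z|^2 = 0.0405
Iter 3: z = -0.1136 + 0.1518i, |z|^2 = 0.0359
Iter 4: z = -0.1191 + 0.1575i, |z|^2 = 0.0390
Iter 5: z = -0.1196 + 0.1545i, |z|^2 = 0.0382
Iter 6: z = -0.1186 + 0.1550i, |z|^2 = 0.0381
Iter 7: z = -0.1190 + 0.1552i, |z|^2 = 0.0383
Iter 8: z = -0.1189 + 0.1551i, |z|^2 = 0.0382
Iter 9: z = -0.1189 + 0.1551i, |z|^2 = 0.0382
Iter 10: z = -0.1189 + 0.1551i, |z|^2 = 0.0382
Iter 11: z = -0.1189 + 0.1551i, |z|^2 = 0.0382
Did not escape in 12 iterations → in set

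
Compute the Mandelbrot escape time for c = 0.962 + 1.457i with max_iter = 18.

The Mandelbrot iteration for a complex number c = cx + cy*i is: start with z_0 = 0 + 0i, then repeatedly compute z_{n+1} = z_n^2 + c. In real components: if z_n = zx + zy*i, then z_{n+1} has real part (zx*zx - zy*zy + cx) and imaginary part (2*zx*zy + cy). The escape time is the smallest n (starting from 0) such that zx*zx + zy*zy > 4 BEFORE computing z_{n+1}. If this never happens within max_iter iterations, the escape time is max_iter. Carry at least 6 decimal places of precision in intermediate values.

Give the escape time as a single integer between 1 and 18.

Answer: 2

Derivation:
z_0 = 0 + 0i, c = 0.9620 + 1.4570i
Iter 1: z = 0.9620 + 1.4570i, |z|^2 = 3.0483
Iter 2: z = -0.2354 + 4.2603i, |z|^2 = 18.2053
Escaped at iteration 2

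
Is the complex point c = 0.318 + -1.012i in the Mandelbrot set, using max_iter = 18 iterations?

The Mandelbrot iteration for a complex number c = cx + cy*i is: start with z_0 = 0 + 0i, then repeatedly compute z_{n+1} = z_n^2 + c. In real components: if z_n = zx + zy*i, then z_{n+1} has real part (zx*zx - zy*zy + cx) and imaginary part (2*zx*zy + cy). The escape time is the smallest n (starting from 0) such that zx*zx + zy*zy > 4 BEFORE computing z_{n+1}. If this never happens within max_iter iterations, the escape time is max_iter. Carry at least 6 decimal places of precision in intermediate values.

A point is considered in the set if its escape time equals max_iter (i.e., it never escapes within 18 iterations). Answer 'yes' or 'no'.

z_0 = 0 + 0i, c = 0.3180 + -1.0120i
Iter 1: z = 0.3180 + -1.0120i, |z|^2 = 1.1253
Iter 2: z = -0.6050 + -1.6556i, |z|^2 = 3.1072
Iter 3: z = -2.0571 + 0.9914i, |z|^2 = 5.2144
Escaped at iteration 3

Answer: no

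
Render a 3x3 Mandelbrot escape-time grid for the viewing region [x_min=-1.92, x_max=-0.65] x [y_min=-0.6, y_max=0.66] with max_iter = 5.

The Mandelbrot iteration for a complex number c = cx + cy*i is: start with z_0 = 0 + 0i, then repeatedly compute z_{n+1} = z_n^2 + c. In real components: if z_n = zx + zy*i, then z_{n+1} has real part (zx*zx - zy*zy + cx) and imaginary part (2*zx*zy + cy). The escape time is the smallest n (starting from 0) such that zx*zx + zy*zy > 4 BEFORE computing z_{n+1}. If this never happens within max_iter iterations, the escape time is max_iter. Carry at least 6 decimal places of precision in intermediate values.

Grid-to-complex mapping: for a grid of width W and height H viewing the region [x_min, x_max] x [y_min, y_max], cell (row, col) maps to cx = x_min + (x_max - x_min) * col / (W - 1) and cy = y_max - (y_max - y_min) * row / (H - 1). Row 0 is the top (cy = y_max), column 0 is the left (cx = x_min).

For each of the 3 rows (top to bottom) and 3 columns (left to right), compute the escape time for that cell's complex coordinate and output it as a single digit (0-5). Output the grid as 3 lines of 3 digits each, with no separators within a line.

Answer: 135
555
135

Derivation:
(row=0, col=0): c = -1.9200 + 0.6600i → escape time 1
(row=0, col=1): c = -1.2850 + 0.6600i → escape time 3
(row=0, col=2): c = -0.6500 + 0.6600i → escape time 5
(row=1, col=0): c = -1.9200 + 0.0300i → escape time 5
(row=1, col=1): c = -1.2850 + 0.0300i → escape time 5
(row=1, col=2): c = -0.6500 + 0.0300i → escape time 5
(row=2, col=0): c = -1.9200 + -0.6000i → escape time 1
(row=2, col=1): c = -1.2850 + -0.6000i → escape time 3
(row=2, col=2): c = -0.6500 + -0.6000i → escape time 5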